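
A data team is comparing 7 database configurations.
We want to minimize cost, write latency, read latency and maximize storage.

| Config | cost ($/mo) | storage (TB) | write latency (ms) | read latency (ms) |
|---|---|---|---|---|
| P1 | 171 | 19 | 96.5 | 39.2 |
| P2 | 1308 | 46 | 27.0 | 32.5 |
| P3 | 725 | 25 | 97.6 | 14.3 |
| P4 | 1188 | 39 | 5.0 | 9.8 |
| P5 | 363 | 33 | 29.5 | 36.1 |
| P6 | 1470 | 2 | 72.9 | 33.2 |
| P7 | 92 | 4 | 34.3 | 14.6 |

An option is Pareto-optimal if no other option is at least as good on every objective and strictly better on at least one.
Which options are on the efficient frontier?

P1: not dominated.
P2: not dominated (best storage).
P3: not dominated.
P4: not dominated (best write latency).
P5: not dominated.
P6: dominated by P2 (cost 1308≤1470, storage 46≥2, write latency 27.0≤72.9, read latency 32.5≤33.2).
P7: not dominated (best cost).

P1, P2, P3, P4, P5, P7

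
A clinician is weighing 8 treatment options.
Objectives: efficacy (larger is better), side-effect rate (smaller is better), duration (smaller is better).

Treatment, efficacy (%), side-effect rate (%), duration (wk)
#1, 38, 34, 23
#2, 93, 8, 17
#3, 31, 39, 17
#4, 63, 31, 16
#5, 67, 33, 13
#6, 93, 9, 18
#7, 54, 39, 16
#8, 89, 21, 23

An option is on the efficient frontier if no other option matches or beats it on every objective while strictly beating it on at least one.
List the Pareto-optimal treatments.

#2, #4, #5

#1: dominated by #2 (efficacy 93≥38, side-effect rate 8≤34, duration 17≤23).
#2: not dominated (best side-effect rate).
#3: dominated by #2 (efficacy 93≥31, side-effect rate 8≤39, duration 17≤17).
#4: not dominated.
#5: not dominated (best duration).
#6: dominated by #2 (efficacy 93≥93, side-effect rate 8≤9, duration 17≤18).
#7: dominated by #4 (efficacy 63≥54, side-effect rate 31≤39, duration 16≤16).
#8: dominated by #2 (efficacy 93≥89, side-effect rate 8≤21, duration 17≤23).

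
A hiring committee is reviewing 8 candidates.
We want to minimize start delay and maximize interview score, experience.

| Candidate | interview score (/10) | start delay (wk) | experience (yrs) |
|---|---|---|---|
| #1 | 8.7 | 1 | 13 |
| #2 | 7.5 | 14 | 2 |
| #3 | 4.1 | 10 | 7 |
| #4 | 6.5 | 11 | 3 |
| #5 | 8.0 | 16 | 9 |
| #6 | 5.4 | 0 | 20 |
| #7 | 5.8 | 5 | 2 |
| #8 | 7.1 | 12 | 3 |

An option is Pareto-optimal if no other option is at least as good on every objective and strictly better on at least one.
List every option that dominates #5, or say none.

#1: interview score 8.7≥8.0, start delay 1≤16, experience 13≥9 — dominates #5.
Others (#2, #3, #4, #6, #7, #8) are each worse than #5 on at least one objective.

#1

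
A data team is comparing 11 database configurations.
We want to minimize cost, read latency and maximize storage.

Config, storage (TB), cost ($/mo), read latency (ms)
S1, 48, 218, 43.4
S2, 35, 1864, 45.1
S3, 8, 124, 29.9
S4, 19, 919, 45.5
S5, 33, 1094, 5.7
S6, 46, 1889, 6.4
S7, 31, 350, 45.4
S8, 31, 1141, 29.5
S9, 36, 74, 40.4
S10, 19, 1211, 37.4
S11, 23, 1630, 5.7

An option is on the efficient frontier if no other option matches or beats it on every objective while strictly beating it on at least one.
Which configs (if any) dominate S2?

S1, S9

S1: storage 48≥35, cost 218≤1864, read latency 43.4≤45.1 — dominates S2.
S9: storage 36≥35, cost 74≤1864, read latency 40.4≤45.1 — dominates S2.
Others (S3, S4, S5, S6, S7, S8, S10, S11) are each worse than S2 on at least one objective.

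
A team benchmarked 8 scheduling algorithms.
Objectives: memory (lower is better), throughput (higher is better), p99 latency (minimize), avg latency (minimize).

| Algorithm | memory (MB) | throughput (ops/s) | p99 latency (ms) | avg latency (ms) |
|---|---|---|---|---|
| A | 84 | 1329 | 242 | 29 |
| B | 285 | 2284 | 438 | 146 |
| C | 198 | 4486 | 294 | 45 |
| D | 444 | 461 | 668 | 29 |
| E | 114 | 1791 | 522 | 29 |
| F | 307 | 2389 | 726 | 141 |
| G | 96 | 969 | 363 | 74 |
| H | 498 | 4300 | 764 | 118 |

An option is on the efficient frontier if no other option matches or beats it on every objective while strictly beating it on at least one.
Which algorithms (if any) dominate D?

A: memory 84≤444, throughput 1329≥461, p99 latency 242≤668, avg latency 29≤29 — dominates D.
E: memory 114≤444, throughput 1791≥461, p99 latency 522≤668, avg latency 29≤29 — dominates D.
Others (B, C, F, G, H) are each worse than D on at least one objective.

A, E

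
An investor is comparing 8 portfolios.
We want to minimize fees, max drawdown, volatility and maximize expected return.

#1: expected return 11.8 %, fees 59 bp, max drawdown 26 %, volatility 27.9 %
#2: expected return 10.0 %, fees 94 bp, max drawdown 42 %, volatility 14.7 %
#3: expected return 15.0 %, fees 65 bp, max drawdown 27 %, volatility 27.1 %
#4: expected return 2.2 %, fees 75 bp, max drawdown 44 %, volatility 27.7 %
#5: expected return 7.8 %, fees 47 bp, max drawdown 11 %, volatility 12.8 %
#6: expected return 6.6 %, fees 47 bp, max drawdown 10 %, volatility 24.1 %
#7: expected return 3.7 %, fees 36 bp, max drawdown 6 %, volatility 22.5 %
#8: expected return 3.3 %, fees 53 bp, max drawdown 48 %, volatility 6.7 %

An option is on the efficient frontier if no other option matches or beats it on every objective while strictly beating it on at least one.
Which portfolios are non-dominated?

#1: not dominated.
#2: not dominated.
#3: not dominated (best expected return).
#4: dominated by #3 (expected return 15.0≥2.2, fees 65≤75, max drawdown 27≤44, volatility 27.1≤27.7).
#5: not dominated.
#6: not dominated.
#7: not dominated (best fees).
#8: not dominated (best volatility).

#1, #2, #3, #5, #6, #7, #8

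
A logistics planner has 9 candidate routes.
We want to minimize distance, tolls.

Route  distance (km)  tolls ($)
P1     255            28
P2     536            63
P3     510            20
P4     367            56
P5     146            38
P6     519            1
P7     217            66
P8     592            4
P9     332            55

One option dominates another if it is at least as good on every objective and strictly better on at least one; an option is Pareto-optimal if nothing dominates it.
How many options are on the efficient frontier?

4

P1: not dominated.
P2: dominated by P1 (distance 255≤536, tolls 28≤63).
P3: not dominated.
P4: dominated by P1 (distance 255≤367, tolls 28≤56).
P5: not dominated (best distance).
P6: not dominated (best tolls).
P7: dominated by P5 (distance 146≤217, tolls 38≤66).
P8: dominated by P6 (distance 519≤592, tolls 1≤4).
P9: dominated by P1 (distance 255≤332, tolls 28≤55).
Pareto-optimal: P1, P3, P5, P6 → 4.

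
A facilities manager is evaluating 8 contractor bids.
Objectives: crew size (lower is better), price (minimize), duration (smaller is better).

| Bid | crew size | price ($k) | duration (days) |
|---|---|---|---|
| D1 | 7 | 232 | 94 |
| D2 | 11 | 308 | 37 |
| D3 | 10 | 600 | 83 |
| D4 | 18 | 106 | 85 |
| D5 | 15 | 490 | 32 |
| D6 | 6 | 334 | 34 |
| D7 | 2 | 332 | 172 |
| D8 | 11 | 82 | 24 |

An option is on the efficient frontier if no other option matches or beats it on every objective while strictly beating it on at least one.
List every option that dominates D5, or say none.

D8

D8: crew size 11≤15, price 82≤490, duration 24≤32 — dominates D5.
Others (D1, D2, D3, D4, D6, D7) are each worse than D5 on at least one objective.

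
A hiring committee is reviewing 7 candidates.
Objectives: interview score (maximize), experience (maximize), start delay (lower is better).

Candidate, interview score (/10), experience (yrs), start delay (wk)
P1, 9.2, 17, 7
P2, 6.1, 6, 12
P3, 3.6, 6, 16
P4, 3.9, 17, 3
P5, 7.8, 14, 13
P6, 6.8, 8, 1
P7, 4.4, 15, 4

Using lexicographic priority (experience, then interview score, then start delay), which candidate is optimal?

P1

First maximize experience: best is 17, kept {P1, P4}.
Then maximize interview score: best is 9.2, kept {P1}.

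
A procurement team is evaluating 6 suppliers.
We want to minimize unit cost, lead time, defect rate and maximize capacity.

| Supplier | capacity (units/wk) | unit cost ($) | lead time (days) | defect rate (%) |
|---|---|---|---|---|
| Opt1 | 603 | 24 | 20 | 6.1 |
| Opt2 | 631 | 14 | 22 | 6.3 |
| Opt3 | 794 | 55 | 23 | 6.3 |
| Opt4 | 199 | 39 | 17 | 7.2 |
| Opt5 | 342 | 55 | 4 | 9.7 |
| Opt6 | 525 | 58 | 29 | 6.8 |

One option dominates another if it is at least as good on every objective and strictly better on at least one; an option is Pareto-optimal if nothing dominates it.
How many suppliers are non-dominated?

5

Opt1: not dominated (best defect rate).
Opt2: not dominated (best unit cost).
Opt3: not dominated (best capacity).
Opt4: not dominated.
Opt5: not dominated (best lead time).
Opt6: dominated by Opt1 (capacity 603≥525, unit cost 24≤58, lead time 20≤29, defect rate 6.1≤6.8).
Pareto-optimal: Opt1, Opt2, Opt3, Opt4, Opt5 → 5.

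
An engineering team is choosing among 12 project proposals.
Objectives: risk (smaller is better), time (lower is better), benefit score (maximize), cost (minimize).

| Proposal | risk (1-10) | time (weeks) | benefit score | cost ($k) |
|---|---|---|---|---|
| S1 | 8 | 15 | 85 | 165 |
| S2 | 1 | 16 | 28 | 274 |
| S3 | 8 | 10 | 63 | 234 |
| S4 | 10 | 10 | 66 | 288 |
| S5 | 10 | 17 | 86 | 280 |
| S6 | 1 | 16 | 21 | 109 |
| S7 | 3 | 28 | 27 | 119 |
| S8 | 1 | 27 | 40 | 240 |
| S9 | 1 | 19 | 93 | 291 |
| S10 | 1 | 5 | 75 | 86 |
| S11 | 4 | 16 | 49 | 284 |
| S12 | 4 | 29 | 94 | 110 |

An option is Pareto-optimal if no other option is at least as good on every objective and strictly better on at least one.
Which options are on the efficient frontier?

S1: not dominated.
S2: dominated by S10 (risk 1≤1, time 5≤16, benefit score 75≥28, cost 86≤274).
S3: dominated by S10 (risk 1≤8, time 5≤10, benefit score 75≥63, cost 86≤234).
S4: dominated by S10 (risk 1≤10, time 5≤10, benefit score 75≥66, cost 86≤288).
S5: not dominated.
S6: dominated by S10 (risk 1≤1, time 5≤16, benefit score 75≥21, cost 86≤109).
S7: dominated by S10 (risk 1≤3, time 5≤28, benefit score 75≥27, cost 86≤119).
S8: dominated by S10 (risk 1≤1, time 5≤27, benefit score 75≥40, cost 86≤240).
S9: not dominated.
S10: not dominated (best time).
S11: dominated by S10 (risk 1≤4, time 5≤16, benefit score 75≥49, cost 86≤284).
S12: not dominated (best benefit score).

S1, S5, S9, S10, S12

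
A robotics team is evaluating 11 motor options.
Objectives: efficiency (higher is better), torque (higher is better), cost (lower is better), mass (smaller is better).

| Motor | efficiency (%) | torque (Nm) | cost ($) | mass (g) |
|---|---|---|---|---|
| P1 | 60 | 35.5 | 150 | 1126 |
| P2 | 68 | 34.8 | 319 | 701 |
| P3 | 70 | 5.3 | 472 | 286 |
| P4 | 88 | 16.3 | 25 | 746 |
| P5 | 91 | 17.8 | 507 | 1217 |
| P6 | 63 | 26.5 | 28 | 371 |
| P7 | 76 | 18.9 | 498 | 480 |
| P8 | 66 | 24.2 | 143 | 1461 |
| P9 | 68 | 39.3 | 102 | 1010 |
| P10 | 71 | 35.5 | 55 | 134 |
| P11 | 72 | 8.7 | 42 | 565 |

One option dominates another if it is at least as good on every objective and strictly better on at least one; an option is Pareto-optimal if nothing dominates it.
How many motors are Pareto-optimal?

P1: dominated by P9 (efficiency 68≥60, torque 39.3≥35.5, cost 102≤150, mass 1010≤1126).
P2: dominated by P10 (efficiency 71≥68, torque 35.5≥34.8, cost 55≤319, mass 134≤701).
P3: dominated by P10 (efficiency 71≥70, torque 35.5≥5.3, cost 55≤472, mass 134≤286).
P4: not dominated (best cost).
P5: not dominated (best efficiency).
P6: not dominated.
P7: not dominated.
P8: dominated by P9 (efficiency 68≥66, torque 39.3≥24.2, cost 102≤143, mass 1010≤1461).
P9: not dominated (best torque).
P10: not dominated (best mass).
P11: not dominated.
Pareto-optimal: P4, P5, P6, P7, P9, P10, P11 → 7.

7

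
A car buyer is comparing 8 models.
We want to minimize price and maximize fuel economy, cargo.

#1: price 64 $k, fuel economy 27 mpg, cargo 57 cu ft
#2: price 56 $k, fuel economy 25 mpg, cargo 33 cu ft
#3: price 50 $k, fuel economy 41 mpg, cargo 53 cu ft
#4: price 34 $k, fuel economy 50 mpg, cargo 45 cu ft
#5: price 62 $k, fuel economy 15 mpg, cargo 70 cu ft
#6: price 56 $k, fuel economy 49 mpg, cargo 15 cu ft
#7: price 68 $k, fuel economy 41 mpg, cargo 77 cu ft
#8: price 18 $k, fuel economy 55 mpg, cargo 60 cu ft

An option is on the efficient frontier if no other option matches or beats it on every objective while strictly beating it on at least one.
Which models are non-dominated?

#1: dominated by #8 (price 18≤64, fuel economy 55≥27, cargo 60≥57).
#2: dominated by #3 (price 50≤56, fuel economy 41≥25, cargo 53≥33).
#3: dominated by #8 (price 18≤50, fuel economy 55≥41, cargo 60≥53).
#4: dominated by #8 (price 18≤34, fuel economy 55≥50, cargo 60≥45).
#5: not dominated.
#6: dominated by #4 (price 34≤56, fuel economy 50≥49, cargo 45≥15).
#7: not dominated (best cargo).
#8: not dominated (best price).

#5, #7, #8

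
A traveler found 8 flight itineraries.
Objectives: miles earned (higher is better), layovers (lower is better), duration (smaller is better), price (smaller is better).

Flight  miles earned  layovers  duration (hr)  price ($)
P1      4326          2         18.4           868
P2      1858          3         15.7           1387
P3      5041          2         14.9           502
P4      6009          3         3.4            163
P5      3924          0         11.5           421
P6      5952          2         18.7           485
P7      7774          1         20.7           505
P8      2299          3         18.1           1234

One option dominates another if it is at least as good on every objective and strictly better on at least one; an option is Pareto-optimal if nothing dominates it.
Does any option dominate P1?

P3 vs P1: miles earned 5041≥4326, layovers 2≤2, duration 14.9≤18.4, price 502≤868 — P3 is at least as good on every objective and strictly better on at least one, so P3 dominates P1.

Yes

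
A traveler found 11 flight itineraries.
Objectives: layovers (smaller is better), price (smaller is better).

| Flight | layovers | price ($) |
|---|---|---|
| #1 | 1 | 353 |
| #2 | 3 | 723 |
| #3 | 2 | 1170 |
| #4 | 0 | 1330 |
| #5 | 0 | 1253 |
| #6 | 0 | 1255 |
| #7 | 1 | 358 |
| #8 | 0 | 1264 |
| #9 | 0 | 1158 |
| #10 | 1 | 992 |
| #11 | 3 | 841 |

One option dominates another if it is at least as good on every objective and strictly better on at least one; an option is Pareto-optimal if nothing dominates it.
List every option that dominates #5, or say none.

#9

#9: layovers 0≤0, price 1158≤1253 — dominates #5.
Others (#1, #2, #3, #4, #6, #7, #8, #10, #11) are each worse than #5 on at least one objective.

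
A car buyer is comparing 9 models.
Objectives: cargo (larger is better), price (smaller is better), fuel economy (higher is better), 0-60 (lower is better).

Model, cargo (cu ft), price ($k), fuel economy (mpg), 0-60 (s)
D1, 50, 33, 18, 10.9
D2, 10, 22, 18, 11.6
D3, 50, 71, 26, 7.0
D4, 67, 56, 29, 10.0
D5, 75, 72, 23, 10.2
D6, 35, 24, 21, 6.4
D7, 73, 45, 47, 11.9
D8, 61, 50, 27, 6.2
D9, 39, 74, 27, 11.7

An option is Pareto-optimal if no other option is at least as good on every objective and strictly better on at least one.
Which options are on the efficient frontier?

D1: not dominated.
D2: not dominated (best price).
D3: dominated by D8 (cargo 61≥50, price 50≤71, fuel economy 27≥26, 0-60 6.2≤7.0).
D4: not dominated.
D5: not dominated (best cargo).
D6: not dominated.
D7: not dominated (best fuel economy).
D8: not dominated (best 0-60).
D9: dominated by D4 (cargo 67≥39, price 56≤74, fuel economy 29≥27, 0-60 10.0≤11.7).

D1, D2, D4, D5, D6, D7, D8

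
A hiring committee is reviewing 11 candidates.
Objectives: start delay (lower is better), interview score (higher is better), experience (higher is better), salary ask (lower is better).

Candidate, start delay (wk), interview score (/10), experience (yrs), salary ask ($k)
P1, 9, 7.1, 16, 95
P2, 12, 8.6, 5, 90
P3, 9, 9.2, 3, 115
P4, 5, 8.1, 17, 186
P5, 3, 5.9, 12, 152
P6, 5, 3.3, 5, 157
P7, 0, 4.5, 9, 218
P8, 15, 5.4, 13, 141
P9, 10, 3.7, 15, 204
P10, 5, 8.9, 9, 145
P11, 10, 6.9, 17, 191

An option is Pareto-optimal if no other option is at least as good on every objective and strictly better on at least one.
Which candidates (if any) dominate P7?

P1: worse on start delay (9 vs 0).
P2: worse on start delay (12 vs 0).
P3: worse on start delay (9 vs 0).
P4: worse on start delay (5 vs 0).
P5: worse on start delay (3 vs 0).
P6: worse on start delay (5 vs 0).
P8: worse on start delay (15 vs 0).
P9: worse on start delay (10 vs 0).
P10: worse on start delay (5 vs 0).
P11: worse on start delay (10 vs 0).
No option dominates P7.

none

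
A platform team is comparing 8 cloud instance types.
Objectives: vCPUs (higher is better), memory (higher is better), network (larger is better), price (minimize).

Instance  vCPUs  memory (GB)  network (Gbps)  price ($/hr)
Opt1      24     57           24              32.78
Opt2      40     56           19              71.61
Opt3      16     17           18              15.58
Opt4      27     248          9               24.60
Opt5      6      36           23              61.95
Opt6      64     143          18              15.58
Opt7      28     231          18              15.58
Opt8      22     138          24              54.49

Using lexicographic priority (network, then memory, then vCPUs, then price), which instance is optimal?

Opt8

First maximize network: best is 24, kept {Opt1, Opt8}.
Then maximize memory: best is 138, kept {Opt8}.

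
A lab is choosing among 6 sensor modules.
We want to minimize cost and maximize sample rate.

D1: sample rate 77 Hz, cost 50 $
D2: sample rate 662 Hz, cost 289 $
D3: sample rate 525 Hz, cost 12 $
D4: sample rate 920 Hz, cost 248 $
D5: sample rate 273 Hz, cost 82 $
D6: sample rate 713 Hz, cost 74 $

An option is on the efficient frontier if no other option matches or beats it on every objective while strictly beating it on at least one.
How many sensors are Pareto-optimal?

3

D1: dominated by D3 (sample rate 525≥77, cost 12≤50).
D2: dominated by D4 (sample rate 920≥662, cost 248≤289).
D3: not dominated (best cost).
D4: not dominated (best sample rate).
D5: dominated by D3 (sample rate 525≥273, cost 12≤82).
D6: not dominated.
Pareto-optimal: D3, D4, D6 → 3.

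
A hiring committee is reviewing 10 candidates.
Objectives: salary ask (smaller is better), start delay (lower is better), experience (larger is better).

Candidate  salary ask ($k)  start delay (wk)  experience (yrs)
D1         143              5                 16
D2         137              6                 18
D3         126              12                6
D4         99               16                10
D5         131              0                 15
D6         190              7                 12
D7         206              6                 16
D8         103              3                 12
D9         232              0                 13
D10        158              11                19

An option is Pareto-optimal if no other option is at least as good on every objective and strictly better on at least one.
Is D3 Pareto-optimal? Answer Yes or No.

D8 vs D3: salary ask 103≤126, start delay 3≤12, experience 12≥6 — D8 is at least as good on every objective and strictly better on at least one, so D8 dominates D3.

No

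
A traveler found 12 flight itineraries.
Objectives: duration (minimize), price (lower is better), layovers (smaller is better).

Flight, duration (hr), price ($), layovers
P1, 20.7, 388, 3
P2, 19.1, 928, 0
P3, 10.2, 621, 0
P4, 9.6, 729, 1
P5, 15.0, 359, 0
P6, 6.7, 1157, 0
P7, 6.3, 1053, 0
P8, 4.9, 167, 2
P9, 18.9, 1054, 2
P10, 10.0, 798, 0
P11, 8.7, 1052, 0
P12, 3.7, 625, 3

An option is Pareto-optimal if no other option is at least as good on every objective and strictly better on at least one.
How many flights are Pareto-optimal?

P1: dominated by P5 (duration 15.0≤20.7, price 359≤388, layovers 0≤3).
P2: dominated by P3 (duration 10.2≤19.1, price 621≤928, layovers 0≤0).
P3: not dominated.
P4: not dominated.
P5: not dominated.
P6: dominated by P7 (duration 6.3≤6.7, price 1053≤1157, layovers 0≤0).
P7: not dominated.
P8: not dominated (best price).
P9: dominated by P3 (duration 10.2≤18.9, price 621≤1054, layovers 0≤2).
P10: not dominated.
P11: not dominated.
P12: not dominated (best duration).
Pareto-optimal: P3, P4, P5, P7, P8, P10, P11, P12 → 8.

8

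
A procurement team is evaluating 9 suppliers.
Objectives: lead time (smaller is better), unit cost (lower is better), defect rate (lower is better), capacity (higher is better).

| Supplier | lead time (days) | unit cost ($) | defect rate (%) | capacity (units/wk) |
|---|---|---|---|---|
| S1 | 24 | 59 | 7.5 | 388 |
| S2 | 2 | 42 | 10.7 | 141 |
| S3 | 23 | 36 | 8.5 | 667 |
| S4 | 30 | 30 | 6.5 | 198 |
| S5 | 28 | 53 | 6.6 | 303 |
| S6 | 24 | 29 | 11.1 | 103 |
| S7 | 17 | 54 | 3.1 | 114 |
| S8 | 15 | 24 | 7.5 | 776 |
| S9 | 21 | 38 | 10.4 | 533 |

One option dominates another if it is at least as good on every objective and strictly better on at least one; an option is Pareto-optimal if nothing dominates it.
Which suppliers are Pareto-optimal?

S1: dominated by S8 (lead time 15≤24, unit cost 24≤59, defect rate 7.5≤7.5, capacity 776≥388).
S2: not dominated (best lead time).
S3: dominated by S8 (lead time 15≤23, unit cost 24≤36, defect rate 7.5≤8.5, capacity 776≥667).
S4: not dominated.
S5: not dominated.
S6: dominated by S8 (lead time 15≤24, unit cost 24≤29, defect rate 7.5≤11.1, capacity 776≥103).
S7: not dominated (best defect rate).
S8: not dominated (best unit cost).
S9: dominated by S8 (lead time 15≤21, unit cost 24≤38, defect rate 7.5≤10.4, capacity 776≥533).

S2, S4, S5, S7, S8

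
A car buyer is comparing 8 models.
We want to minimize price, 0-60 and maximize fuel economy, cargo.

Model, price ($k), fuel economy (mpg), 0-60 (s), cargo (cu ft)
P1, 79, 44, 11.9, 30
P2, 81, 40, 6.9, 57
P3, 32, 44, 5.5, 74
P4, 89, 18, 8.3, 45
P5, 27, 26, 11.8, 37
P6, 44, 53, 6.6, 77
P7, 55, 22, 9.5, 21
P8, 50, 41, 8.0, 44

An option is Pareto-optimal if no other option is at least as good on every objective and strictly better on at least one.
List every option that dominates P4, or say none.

P2, P3, P6

P2: price 81≤89, fuel economy 40≥18, 0-60 6.9≤8.3, cargo 57≥45 — dominates P4.
P3: price 32≤89, fuel economy 44≥18, 0-60 5.5≤8.3, cargo 74≥45 — dominates P4.
P6: price 44≤89, fuel economy 53≥18, 0-60 6.6≤8.3, cargo 77≥45 — dominates P4.
Others (P1, P5, P7, P8) are each worse than P4 on at least one objective.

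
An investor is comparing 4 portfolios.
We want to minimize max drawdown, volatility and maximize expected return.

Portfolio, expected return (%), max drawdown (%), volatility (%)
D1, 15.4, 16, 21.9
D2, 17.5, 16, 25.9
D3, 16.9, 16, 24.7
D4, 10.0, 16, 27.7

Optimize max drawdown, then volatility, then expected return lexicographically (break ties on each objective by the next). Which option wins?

D1

First minimize max drawdown: best is 16, kept {D1, D2, D3, D4}.
Then minimize volatility: best is 21.9, kept {D1}.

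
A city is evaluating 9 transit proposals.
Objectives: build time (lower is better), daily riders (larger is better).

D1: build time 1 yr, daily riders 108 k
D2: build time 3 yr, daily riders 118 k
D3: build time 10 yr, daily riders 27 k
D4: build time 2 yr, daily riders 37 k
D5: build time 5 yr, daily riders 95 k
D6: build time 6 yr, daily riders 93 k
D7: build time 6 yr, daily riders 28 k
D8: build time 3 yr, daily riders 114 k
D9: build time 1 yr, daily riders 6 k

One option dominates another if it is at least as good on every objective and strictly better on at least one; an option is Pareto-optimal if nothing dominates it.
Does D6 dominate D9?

D6 vs D9: D6 is worse on build time (6 vs 1), so it does not dominate D9.

No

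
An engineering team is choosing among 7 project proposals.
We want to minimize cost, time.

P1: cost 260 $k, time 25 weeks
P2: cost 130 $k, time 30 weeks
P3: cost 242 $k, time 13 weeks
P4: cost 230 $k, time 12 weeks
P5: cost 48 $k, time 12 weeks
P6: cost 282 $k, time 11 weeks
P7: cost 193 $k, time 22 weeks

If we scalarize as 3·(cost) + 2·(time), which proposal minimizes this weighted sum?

P5

P1: 3·260 + 2·25 = 830
P2: 3·130 + 2·30 = 450
P3: 3·242 + 2·13 = 752
P4: 3·230 + 2·12 = 714
P5: 3·48 + 2·12 = 168
P6: 3·282 + 2·11 = 868
P7: 3·193 + 2·22 = 623
Lowest: P5 at 168.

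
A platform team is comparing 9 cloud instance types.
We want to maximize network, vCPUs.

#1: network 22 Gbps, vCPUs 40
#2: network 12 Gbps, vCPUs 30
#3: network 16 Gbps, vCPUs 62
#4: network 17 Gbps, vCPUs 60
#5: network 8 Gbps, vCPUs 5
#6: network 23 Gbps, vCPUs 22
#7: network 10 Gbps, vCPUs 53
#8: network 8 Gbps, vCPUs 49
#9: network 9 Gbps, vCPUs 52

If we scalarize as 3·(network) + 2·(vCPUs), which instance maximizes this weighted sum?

#3

#1: 3·22 + 2·40 = 146
#2: 3·12 + 2·30 = 96
#3: 3·16 + 2·62 = 172
#4: 3·17 + 2·60 = 171
#5: 3·8 + 2·5 = 34
#6: 3·23 + 2·22 = 113
#7: 3·10 + 2·53 = 136
#8: 3·8 + 2·49 = 122
#9: 3·9 + 2·52 = 131
Highest: #3 at 172.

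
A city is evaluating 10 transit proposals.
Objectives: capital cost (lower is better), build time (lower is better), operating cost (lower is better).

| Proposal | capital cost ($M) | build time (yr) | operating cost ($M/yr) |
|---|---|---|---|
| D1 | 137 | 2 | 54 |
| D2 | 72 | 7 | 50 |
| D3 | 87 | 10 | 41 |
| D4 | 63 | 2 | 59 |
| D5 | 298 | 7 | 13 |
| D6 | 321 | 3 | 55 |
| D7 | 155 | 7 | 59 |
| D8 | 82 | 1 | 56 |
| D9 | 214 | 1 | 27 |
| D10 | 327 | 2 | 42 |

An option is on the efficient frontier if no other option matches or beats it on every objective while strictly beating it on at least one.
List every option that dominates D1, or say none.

none

D2: worse on build time (7 vs 2).
D3: worse on build time (10 vs 2).
D4: worse on operating cost (59 vs 54).
D5: worse on capital cost (298 vs 137).
D6: worse on capital cost (321 vs 137).
D7: worse on capital cost (155 vs 137).
D8: worse on operating cost (56 vs 54).
D9: worse on capital cost (214 vs 137).
D10: worse on capital cost (327 vs 137).
No option dominates D1.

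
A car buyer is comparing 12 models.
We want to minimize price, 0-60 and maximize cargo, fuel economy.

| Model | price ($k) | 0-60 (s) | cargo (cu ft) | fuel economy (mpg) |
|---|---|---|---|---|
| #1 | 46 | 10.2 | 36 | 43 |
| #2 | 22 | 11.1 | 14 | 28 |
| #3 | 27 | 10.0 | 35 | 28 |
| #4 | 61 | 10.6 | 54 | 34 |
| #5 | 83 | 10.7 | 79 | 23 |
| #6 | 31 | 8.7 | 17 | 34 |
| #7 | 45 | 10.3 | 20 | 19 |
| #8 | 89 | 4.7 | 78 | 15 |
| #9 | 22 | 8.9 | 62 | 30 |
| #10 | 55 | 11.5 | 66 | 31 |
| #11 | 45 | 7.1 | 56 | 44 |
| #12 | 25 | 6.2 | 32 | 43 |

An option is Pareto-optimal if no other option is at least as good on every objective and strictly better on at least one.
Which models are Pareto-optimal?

#1: dominated by #11 (price 45≤46, 0-60 7.1≤10.2, cargo 56≥36, fuel economy 44≥43).
#2: dominated by #9 (price 22≤22, 0-60 8.9≤11.1, cargo 62≥14, fuel economy 30≥28).
#3: dominated by #9 (price 22≤27, 0-60 8.9≤10.0, cargo 62≥35, fuel economy 30≥28).
#4: dominated by #11 (price 45≤61, 0-60 7.1≤10.6, cargo 56≥54, fuel economy 44≥34).
#5: not dominated (best cargo).
#6: dominated by #12 (price 25≤31, 0-60 6.2≤8.7, cargo 32≥17, fuel economy 43≥34).
#7: dominated by #3 (price 27≤45, 0-60 10.0≤10.3, cargo 35≥20, fuel economy 28≥19).
#8: not dominated (best 0-60).
#9: not dominated.
#10: not dominated.
#11: not dominated (best fuel economy).
#12: not dominated.

#5, #8, #9, #10, #11, #12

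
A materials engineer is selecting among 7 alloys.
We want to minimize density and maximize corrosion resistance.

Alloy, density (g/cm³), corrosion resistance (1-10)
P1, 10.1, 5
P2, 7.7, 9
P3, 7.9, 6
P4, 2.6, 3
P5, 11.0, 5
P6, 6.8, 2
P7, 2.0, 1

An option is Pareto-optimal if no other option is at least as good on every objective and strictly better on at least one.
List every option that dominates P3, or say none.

P2

P2: density 7.7≤7.9, corrosion resistance 9≥6 — dominates P3.
Others (P1, P4, P5, P6, P7) are each worse than P3 on at least one objective.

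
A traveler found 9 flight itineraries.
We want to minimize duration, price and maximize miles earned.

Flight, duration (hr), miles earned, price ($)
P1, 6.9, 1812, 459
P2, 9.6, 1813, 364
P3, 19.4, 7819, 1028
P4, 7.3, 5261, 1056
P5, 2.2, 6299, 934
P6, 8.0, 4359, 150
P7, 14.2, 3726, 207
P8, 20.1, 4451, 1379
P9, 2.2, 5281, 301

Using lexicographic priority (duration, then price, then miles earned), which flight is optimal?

P9

First minimize duration: best is 2.2, kept {P5, P9}.
Then minimize price: best is 301, kept {P9}.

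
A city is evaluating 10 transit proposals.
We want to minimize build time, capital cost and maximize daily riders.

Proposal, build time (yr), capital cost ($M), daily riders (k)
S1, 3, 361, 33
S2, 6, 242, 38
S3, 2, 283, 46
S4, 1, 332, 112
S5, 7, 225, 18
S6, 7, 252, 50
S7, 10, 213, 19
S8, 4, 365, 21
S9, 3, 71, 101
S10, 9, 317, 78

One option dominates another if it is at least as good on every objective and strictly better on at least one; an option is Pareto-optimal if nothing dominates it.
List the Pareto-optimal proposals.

S3, S4, S9

S1: dominated by S3 (build time 2≤3, capital cost 283≤361, daily riders 46≥33).
S2: dominated by S9 (build time 3≤6, capital cost 71≤242, daily riders 101≥38).
S3: not dominated.
S4: not dominated (best build time).
S5: dominated by S9 (build time 3≤7, capital cost 71≤225, daily riders 101≥18).
S6: dominated by S9 (build time 3≤7, capital cost 71≤252, daily riders 101≥50).
S7: dominated by S9 (build time 3≤10, capital cost 71≤213, daily riders 101≥19).
S8: dominated by S1 (build time 3≤4, capital cost 361≤365, daily riders 33≥21).
S9: not dominated (best capital cost).
S10: dominated by S9 (build time 3≤9, capital cost 71≤317, daily riders 101≥78).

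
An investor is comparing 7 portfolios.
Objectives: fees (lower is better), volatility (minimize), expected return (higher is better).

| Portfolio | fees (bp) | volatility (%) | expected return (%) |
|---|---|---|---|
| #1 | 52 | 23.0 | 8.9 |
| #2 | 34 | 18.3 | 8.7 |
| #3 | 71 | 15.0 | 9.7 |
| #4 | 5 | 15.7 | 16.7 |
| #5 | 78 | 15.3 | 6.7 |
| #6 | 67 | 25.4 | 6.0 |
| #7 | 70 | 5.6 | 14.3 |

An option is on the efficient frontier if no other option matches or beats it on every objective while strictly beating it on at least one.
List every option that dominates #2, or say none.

#4

#4: fees 5≤34, volatility 15.7≤18.3, expected return 16.7≥8.7 — dominates #2.
Others (#1, #3, #5, #6, #7) are each worse than #2 on at least one objective.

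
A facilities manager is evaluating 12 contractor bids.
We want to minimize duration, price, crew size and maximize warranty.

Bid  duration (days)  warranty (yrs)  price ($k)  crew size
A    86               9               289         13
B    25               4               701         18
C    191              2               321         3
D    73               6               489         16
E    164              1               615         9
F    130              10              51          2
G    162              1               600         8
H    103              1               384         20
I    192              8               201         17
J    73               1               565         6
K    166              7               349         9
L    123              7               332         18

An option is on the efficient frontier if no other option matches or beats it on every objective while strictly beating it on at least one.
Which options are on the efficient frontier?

A, B, D, F, J

A: not dominated.
B: not dominated (best duration).
C: dominated by F (duration 130≤191, warranty 10≥2, price 51≤321, crew size 2≤3).
D: not dominated.
E: dominated by F (duration 130≤164, warranty 10≥1, price 51≤615, crew size 2≤9).
F: not dominated (best warranty).
G: dominated by F (duration 130≤162, warranty 10≥1, price 51≤600, crew size 2≤8).
H: dominated by A (duration 86≤103, warranty 9≥1, price 289≤384, crew size 13≤20).
I: dominated by F (duration 130≤192, warranty 10≥8, price 51≤201, crew size 2≤17).
J: not dominated.
K: dominated by F (duration 130≤166, warranty 10≥7, price 51≤349, crew size 2≤9).
L: dominated by A (duration 86≤123, warranty 9≥7, price 289≤332, crew size 13≤18).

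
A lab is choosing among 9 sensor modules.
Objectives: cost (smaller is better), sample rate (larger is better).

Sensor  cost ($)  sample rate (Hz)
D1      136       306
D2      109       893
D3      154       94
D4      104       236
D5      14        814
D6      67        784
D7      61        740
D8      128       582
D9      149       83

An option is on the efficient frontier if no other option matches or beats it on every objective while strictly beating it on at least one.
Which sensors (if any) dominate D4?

D5: cost 14≤104, sample rate 814≥236 — dominates D4.
D6: cost 67≤104, sample rate 784≥236 — dominates D4.
D7: cost 61≤104, sample rate 740≥236 — dominates D4.
Others (D1, D2, D3, D8, D9) are each worse than D4 on at least one objective.

D5, D6, D7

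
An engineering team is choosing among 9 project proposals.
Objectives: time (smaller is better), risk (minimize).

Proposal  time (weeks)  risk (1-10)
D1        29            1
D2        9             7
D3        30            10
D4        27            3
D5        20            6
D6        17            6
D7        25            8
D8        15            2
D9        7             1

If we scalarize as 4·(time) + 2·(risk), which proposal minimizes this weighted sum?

D1: 4·29 + 2·1 = 118
D2: 4·9 + 2·7 = 50
D3: 4·30 + 2·10 = 140
D4: 4·27 + 2·3 = 114
D5: 4·20 + 2·6 = 92
D6: 4·17 + 2·6 = 80
D7: 4·25 + 2·8 = 116
D8: 4·15 + 2·2 = 64
D9: 4·7 + 2·1 = 30
Lowest: D9 at 30.

D9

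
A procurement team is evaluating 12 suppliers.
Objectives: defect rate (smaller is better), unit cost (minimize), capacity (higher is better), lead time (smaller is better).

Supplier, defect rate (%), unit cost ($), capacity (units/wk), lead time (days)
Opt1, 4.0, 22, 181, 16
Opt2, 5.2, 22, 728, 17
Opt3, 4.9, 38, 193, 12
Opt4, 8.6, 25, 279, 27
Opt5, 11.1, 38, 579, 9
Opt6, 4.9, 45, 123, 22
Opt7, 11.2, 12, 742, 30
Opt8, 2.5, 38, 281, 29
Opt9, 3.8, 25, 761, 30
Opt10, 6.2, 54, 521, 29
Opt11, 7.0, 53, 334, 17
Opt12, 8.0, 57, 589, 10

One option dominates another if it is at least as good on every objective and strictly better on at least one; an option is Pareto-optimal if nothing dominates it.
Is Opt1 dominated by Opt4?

No

Opt4 vs Opt1: Opt4 is worse on defect rate (8.6 vs 4.0), so it does not dominate Opt1.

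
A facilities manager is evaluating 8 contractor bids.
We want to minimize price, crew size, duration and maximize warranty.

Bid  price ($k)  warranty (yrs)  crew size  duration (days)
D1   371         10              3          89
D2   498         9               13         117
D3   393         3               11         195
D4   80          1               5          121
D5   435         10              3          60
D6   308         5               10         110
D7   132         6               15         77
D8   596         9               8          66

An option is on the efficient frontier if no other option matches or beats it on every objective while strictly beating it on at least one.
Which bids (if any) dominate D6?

D1: worse on price (371 vs 308).
D2: worse on price (498 vs 308).
D3: worse on price (393 vs 308).
D4: worse on warranty (1 vs 5).
D5: worse on price (435 vs 308).
D7: worse on crew size (15 vs 10).
D8: worse on price (596 vs 308).
No option dominates D6.

none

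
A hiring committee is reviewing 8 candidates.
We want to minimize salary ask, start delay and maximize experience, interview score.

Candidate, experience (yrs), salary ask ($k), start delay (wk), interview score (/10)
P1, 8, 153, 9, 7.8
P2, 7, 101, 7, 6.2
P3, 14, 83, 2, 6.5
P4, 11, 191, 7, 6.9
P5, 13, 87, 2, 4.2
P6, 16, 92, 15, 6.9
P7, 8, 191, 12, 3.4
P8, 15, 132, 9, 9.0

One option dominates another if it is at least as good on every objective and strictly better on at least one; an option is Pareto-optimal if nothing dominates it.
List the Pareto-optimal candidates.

P3, P4, P6, P8

P1: dominated by P8 (experience 15≥8, salary ask 132≤153, start delay 9≤9, interview score 9.0≥7.8).
P2: dominated by P3 (experience 14≥7, salary ask 83≤101, start delay 2≤7, interview score 6.5≥6.2).
P3: not dominated (best salary ask).
P4: not dominated.
P5: dominated by P3 (experience 14≥13, salary ask 83≤87, start delay 2≤2, interview score 6.5≥4.2).
P6: not dominated (best experience).
P7: dominated by P1 (experience 8≥8, salary ask 153≤191, start delay 9≤12, interview score 7.8≥3.4).
P8: not dominated (best interview score).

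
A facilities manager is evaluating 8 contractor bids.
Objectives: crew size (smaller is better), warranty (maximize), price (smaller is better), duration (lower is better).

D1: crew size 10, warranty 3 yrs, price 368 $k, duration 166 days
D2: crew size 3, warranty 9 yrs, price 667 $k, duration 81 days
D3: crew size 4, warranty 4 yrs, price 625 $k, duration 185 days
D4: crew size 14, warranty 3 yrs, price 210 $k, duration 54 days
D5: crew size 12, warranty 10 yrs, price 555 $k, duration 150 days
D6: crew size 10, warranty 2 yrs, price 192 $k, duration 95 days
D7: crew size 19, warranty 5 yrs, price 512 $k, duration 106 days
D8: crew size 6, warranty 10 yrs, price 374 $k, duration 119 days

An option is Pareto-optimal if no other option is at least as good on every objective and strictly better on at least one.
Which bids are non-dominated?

D1, D2, D3, D4, D6, D7, D8

D1: not dominated.
D2: not dominated (best crew size).
D3: not dominated.
D4: not dominated (best duration).
D5: dominated by D8 (crew size 6≤12, warranty 10≥10, price 374≤555, duration 119≤150).
D6: not dominated (best price).
D7: not dominated.
D8: not dominated.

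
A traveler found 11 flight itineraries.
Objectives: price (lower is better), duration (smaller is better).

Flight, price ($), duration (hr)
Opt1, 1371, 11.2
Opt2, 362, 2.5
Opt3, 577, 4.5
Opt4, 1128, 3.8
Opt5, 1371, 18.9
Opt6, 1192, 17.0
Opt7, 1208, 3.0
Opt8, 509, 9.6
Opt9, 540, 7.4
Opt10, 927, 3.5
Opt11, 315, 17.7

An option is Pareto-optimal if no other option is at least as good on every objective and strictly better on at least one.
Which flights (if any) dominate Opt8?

Opt2: price 362≤509, duration 2.5≤9.6 — dominates Opt8.
Others (Opt1, Opt3, Opt4, Opt5, Opt6, Opt7, Opt9, Opt10, Opt11) are each worse than Opt8 on at least one objective.

Opt2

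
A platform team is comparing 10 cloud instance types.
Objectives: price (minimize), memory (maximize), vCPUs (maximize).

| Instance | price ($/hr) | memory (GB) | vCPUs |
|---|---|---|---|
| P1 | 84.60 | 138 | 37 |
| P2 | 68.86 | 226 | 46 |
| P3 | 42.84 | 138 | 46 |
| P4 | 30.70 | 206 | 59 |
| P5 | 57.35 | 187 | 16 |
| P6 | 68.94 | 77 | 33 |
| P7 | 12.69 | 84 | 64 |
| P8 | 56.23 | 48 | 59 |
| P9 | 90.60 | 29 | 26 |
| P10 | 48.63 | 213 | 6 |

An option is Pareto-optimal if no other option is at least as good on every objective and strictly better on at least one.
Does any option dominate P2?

P1: worse on price (84.60 vs 68.86).
P3: worse on memory (138 vs 226).
P4: worse on memory (206 vs 226).
P5: worse on memory (187 vs 226).
P6: worse on price (68.94 vs 68.86).
P7: worse on memory (84 vs 226).
P8: worse on memory (48 vs 226).
P9: worse on price (90.60 vs 68.86).
P10: worse on memory (213 vs 226).
No option is at least as good as P2 on every objective and strictly better on one.

No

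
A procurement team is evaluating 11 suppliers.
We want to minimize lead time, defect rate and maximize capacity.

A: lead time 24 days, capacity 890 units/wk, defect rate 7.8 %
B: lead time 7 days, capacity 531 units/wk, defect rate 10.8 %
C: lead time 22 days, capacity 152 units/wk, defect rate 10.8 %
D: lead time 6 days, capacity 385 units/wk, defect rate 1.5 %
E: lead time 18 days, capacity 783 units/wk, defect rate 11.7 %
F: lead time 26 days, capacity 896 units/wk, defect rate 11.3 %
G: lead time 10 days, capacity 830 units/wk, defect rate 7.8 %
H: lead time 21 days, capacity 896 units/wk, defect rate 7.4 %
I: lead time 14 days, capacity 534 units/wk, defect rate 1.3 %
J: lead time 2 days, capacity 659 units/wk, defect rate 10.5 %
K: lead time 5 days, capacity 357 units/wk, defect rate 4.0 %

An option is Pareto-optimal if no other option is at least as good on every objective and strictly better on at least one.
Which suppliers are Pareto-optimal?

A: dominated by H (lead time 21≤24, capacity 896≥890, defect rate 7.4≤7.8).
B: dominated by J (lead time 2≤7, capacity 659≥531, defect rate 10.5≤10.8).
C: dominated by B (lead time 7≤22, capacity 531≥152, defect rate 10.8≤10.8).
D: not dominated.
E: dominated by G (lead time 10≤18, capacity 830≥783, defect rate 7.8≤11.7).
F: dominated by H (lead time 21≤26, capacity 896≥896, defect rate 7.4≤11.3).
G: not dominated.
H: not dominated.
I: not dominated (best defect rate).
J: not dominated (best lead time).
K: not dominated.

D, G, H, I, J, K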